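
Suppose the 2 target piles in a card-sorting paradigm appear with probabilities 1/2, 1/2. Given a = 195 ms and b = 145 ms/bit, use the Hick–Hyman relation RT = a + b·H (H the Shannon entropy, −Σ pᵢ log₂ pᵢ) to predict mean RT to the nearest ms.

H = −Σ pᵢ log₂ pᵢ = 0.5·1 + 0.5·1 = 1.000 bits.
RT = 195 + 145 × 1.000 = 340.00 ms.

340 ms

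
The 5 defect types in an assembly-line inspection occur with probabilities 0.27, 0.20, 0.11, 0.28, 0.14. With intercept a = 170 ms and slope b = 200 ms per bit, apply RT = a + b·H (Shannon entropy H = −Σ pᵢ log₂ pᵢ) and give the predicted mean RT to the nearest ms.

617 ms

Entropy contributions −pᵢ log₂ pᵢ: 0.5100, 0.4644, 0.3503, 0.5142, 0.3971; sum H = 2.2360 bits.
RT = a + bH = 170 + 200·2.2360 = 617.20 ms.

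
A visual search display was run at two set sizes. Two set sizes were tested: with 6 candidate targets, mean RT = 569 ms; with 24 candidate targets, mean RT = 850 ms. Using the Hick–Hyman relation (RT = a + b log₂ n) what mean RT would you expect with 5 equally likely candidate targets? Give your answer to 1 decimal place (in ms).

Fit slope and intercept:
  b = (850 − 569) / (log₂ 24 − log₂ 6) = 281 / (4.5850 − 2.5850) = 140.500 ms/bit
  a = 569 − 140.500 × 2.5850 = 205.813 ms
Then RT(5) = 205.813 + 140.500 × log₂ 5 = 205.813 + 140.500 × 2.3219 ≈ 532.044 ms.

532.0 ms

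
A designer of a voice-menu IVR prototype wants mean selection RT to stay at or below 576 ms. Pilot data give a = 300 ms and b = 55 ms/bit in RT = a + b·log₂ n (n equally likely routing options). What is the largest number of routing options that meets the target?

Set 300 + 55·log₂ n ≤ 576 → log₂ n ≤ (576 − 300)/55 = 5.0182.
So n ≤ 2^5.0182 = 32.406; the largest integer n is 32.

32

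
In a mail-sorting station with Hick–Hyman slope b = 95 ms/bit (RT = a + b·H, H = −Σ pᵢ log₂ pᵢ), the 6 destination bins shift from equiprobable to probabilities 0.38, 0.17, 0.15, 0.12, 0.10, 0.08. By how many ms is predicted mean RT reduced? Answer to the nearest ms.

The RT saving is b·ΔH. Equiprobable H₀ = log₂(6) = 2.5850 bits; with the given probabilities H = 2.3664 bits.
b·(H₀ − H) = 95 × (2.5850 − 2.3664) = 20.77 ms.

21 ms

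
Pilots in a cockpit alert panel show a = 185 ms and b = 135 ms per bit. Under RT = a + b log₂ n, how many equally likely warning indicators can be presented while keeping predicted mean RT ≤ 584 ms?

Set 185 + 135·log₂ n ≤ 584 → log₂ n ≤ (584 − 185)/135 = 2.9556.
So n ≤ 2^2.9556 = 7.757; the largest integer n is 7.

7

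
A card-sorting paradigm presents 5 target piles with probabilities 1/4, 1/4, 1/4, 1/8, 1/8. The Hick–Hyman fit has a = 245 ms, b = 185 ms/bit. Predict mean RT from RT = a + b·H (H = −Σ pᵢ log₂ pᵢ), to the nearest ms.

Each term −pᵢ log₂ pᵢ: 0.25·2 + 0.25·2 + 0.25·2 + 0.125·3 + 0.125·3; summed, H = 2.250 bits.
Mean RT = a + bH = 245 + 185·2.250 = 661.25 ms.

661 ms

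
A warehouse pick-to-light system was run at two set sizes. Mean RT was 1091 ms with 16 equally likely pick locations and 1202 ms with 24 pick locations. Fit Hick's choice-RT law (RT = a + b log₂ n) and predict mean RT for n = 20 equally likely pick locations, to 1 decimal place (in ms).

1152.1 ms

Fit slope and intercept:
  b = (1202 − 1091) / (log₂ 24 − log₂ 16) = 111 / (4.5850 − 4) = 189.756 ms/bit
  a = 1091 − 189.756 × 4 = 331.977 ms
Then RT(20) = 331.977 + 189.756 × log₂ 20 = 331.977 + 189.756 × 4.3219 ≈ 1152.088 ms.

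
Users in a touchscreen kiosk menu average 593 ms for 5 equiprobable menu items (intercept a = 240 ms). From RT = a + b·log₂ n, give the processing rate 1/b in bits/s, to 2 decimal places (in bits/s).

Choice component = 593 − 240 = 353 ms over log₂(5) = 2.3219 bits.
b = 353 / 2.3219 = 152.029 ms/bit, so 1/b = 6.578 bits/s.

6.58 bits/s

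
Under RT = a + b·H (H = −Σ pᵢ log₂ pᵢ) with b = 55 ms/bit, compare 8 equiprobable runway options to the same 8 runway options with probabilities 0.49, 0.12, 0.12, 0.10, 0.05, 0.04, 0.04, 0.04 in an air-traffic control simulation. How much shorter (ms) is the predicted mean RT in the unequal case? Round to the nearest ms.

36 ms

Equiprobable entropy H₀ = log₂ 8 = 3.0000 bits.
Skewed entropy H = −Σ pᵢ log₂ pᵢ = 2.3440 bits.
ΔRT = b·(H₀ − H) = 55 × 0.6560 = 36.08 ms.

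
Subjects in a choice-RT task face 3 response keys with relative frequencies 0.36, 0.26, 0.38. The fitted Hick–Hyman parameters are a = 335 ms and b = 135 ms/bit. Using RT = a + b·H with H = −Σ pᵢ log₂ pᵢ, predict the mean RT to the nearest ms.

Entropy contributions −pᵢ log₂ pᵢ: 0.5306, 0.5053, 0.5305; sum H = 1.5664 bits.
RT = a + bH = 335 + 135·1.5664 = 546.46 ms.

546 ms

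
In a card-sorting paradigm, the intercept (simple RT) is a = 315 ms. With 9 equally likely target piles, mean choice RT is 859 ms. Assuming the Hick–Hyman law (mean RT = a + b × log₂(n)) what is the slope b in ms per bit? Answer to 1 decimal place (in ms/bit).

171.6 ms/bit

b = (859 − 315) / log₂(9) = 544 / 3.1699 = 171.613 ms/bit.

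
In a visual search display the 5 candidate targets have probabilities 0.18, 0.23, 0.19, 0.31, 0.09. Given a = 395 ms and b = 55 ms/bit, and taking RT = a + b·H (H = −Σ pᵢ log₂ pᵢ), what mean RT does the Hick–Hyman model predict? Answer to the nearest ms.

517 ms

Entropy contributions −pᵢ log₂ pᵢ: 0.4453, 0.4877, 0.4552, 0.5238, 0.3127; sum H = 2.2247 bits.
RT = a + bH = 395 + 55·2.2247 = 517.36 ms.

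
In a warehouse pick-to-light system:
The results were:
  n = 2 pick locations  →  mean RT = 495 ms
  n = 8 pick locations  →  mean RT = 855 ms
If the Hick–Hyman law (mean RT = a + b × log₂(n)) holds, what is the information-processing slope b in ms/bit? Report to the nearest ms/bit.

180 ms/bit

b = (RT₂ − RT₁)/(log₂ n₂ − log₂ n₁) = (855 − 495)/(3 − 1) = 180 ms/bit.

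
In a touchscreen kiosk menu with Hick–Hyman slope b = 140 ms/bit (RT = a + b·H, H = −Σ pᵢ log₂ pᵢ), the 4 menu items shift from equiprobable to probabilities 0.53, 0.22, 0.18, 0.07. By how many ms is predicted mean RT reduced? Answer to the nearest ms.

45 ms

Equiprobable entropy H₀ = log₂ 4 = 2.0000 bits.
Skewed entropy H = −Σ pᵢ log₂ pᵢ = 1.6799 bits.
ΔRT = b·(H₀ − H) = 140 × 0.3201 = 44.82 ms.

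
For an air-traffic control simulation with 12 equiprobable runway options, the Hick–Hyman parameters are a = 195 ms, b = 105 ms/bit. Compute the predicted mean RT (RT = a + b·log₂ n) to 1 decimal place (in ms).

log₂(12) = 3.5850 bits, so RT = 195 + 105 × 3.5850 ≈ 571.421 ms.

571.4 ms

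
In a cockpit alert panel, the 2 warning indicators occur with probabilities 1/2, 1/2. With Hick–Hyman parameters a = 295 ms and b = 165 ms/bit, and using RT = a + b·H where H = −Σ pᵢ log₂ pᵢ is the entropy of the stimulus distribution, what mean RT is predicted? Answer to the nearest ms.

460 ms

H = −Σ pᵢ log₂ pᵢ = 0.5·1 + 0.5·1 = 1.000 bits.
RT = 295 + 165 × 1.000 = 460.00 ms.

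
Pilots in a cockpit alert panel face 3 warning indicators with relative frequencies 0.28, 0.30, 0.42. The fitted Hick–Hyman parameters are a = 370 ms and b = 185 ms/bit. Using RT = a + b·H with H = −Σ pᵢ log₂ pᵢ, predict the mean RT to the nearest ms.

659 ms

H = 0.28·log₂(1/0.28) + 0.30·log₂(1/0.30) + 0.42·log₂(1/0.42) = 1.5610 bits.
RT = 370 + 185 × 1.5610 = 658.78 ms.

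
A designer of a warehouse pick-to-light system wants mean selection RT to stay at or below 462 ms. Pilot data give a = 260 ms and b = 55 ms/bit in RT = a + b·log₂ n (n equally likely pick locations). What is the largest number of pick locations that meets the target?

12

55·log₂ n ≤ 462 − 260 = 202, giving log₂ n ≤ 3.6727 and n ≤ 12.753. The largest whole number is 12.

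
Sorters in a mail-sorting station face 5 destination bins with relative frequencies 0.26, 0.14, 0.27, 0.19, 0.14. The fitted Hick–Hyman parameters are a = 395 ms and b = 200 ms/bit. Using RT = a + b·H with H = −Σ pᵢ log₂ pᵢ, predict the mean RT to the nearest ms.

H = 0.26·log₂(1/0.26) + 0.14·log₂(1/0.14) + 0.27·log₂(1/0.27) + 0.19·log₂(1/0.19) + 0.14·log₂(1/0.14) = 2.2648 bits.
RT = 395 + 200 × 2.2648 = 847.95 ms.

848 ms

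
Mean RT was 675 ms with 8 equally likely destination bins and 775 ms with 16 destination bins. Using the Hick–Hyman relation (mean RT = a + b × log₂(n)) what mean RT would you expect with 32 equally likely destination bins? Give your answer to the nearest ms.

Solve the two-equation system in a and b:
  b = (775 − 675) / (log₂ 16 − log₂ 8) = 100 / (4 − 3) = 100 ms/bit
  a = 675 − 100 × 3 = 375 ms
Then RT(32) = 375 + 100 × log₂ 32 = 375 + 100 × 5 ≈ 875.000 ms.

875 ms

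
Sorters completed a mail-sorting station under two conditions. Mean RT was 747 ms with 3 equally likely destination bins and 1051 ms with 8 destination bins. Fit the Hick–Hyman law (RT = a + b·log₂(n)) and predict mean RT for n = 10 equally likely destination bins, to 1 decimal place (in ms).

1120.2 ms

Fit slope and intercept:
  b = (1051 − 747) / (log₂ 8 − log₂ 3) = 304 / (3 − 1.5850) = 214.835 ms/bit
  a = 747 − 214.835 × 1.5850 = 406.494 ms
Then RT(10) = 406.494 + 214.835 × log₂ 10 = 406.494 + 214.835 × 3.3219 ≈ 1120.162 ms.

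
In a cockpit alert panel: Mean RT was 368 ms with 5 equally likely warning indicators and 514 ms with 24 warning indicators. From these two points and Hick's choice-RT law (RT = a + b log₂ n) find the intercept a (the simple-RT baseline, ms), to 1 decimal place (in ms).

218.2 ms

The slope on a log₂ axis is (514 − 368) / (4.5850 − 2.3219) = 64.515 ms/bit.
Intercept: a = 368 − 64.515·log₂(5) = 218.200 ms.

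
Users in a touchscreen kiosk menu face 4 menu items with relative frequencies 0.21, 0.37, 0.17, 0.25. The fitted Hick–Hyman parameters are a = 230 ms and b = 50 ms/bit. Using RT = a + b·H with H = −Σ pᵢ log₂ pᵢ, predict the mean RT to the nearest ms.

H = 0.21·log₂(1/0.21) + 0.37·log₂(1/0.37) + 0.17·log₂(1/0.17) + 0.25·log₂(1/0.25) = 1.9381 bits.
RT = 230 + 50 × 1.9381 = 326.91 ms.

327 ms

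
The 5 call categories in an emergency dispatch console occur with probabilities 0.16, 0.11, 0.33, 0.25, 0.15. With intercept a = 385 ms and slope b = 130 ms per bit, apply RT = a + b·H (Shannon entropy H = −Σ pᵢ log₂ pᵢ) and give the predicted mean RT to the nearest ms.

673 ms

Entropy contributions −pᵢ log₂ pᵢ: 0.4230, 0.3503, 0.5278, 0.5000, 0.4105; sum H = 2.2117 bits.
RT = a + bH = 385 + 130·2.2117 = 672.52 ms.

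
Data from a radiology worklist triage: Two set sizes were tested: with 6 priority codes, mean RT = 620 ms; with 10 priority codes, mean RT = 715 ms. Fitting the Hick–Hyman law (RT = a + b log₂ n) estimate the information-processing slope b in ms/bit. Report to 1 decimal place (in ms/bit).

b = (RT₂ − RT₁)/(log₂ n₂ − log₂ n₁) = (715 − 620)/(3.3219 − 2.5850) = 128.907 ms/bit.

128.9 ms/bit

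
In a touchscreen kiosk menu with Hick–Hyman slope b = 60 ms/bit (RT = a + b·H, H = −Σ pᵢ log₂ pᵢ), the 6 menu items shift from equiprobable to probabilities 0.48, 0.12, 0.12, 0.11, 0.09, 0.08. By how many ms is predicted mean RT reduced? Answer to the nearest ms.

23 ms

Equiprobable entropy H₀ = log₂ 6 = 2.5850 bits.
Skewed entropy H = −Σ pᵢ log₂ pᵢ = 2.1969 bits.
ΔRT = b·(H₀ − H) = 60 × 0.3881 = 23.29 ms.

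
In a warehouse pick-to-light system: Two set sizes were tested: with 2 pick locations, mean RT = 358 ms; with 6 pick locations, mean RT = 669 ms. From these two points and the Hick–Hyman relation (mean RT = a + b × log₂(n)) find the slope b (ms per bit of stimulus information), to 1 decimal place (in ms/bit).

The slope on a log₂ axis is (669 − 358) / (2.5850 − 1) = 196.219 ms/bit.

196.2 ms/bit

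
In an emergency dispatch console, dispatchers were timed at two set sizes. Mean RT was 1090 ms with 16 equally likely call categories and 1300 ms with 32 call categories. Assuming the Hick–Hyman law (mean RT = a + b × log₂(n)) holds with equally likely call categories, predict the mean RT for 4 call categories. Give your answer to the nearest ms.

670 ms

With log₂ n on the abscissa the relation is linear; from the two conditions:
  b = (1300 − 1090) / (log₂ 32 − log₂ 16) = 210 / (5 − 4) = 210 ms/bit
  a = 1090 − 210 × 4 = 250 ms
Then RT(4) = 250 + 210 × log₂ 4 = 250 + 210 × 2 ≈ 670.000 ms.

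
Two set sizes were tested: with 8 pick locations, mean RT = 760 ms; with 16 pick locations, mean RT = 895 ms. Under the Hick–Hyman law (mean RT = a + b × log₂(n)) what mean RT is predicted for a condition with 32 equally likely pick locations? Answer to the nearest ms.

Fit slope and intercept:
  b = (895 − 760) / (log₂ 16 − log₂ 8) = 135 / (4 − 3) = 135 ms/bit
  a = 760 − 135 × 3 = 355 ms
Then RT(32) = 355 + 135 × log₂ 32 = 355 + 135 × 5 ≈ 1030.000 ms.

1030 ms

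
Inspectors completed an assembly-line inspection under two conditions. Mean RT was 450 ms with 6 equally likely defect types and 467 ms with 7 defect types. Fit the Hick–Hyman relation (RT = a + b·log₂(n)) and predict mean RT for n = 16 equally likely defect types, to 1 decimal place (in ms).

Solve the two-equation system in a and b:
  b = (467 − 450) / (log₂ 7 − log₂ 6) = 17 / (2.8074 − 2.5850) = 76.441 ms/bit
  a = 450 − 76.441 × 2.5850 = 252.402 ms
Then RT(16) = 252.402 + 76.441 × log₂ 16 = 252.402 + 76.441 × 4 ≈ 558.168 ms.

558.2 ms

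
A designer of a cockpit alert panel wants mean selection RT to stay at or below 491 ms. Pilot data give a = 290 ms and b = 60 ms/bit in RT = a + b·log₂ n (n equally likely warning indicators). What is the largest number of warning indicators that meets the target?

10

Information budget: (491 − 290)/60 = 3.3500 bits, so n ≤ 2^3.3500 = 10.196 → at most 10.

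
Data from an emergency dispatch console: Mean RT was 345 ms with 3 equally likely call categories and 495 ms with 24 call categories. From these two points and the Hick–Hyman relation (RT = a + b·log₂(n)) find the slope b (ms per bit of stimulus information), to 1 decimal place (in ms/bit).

50.0 ms/bit

The slope on a log₂ axis is (495 − 345) / (4.5850 − 1.5850) = 50.000 ms/bit.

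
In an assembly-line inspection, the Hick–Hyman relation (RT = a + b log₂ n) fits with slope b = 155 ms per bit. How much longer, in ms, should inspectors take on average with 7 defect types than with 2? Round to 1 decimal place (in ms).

280.1 ms

ΔRT = (a + b log₂ n₂) − (a + b log₂ n₁) = b·(log₂ n₂ − log₂ n₁).
log₂(7) − log₂(2) = 2.8074 − 1 = 1.8074.
ΔRT = 155 × 1.8074 = 280.140 ms.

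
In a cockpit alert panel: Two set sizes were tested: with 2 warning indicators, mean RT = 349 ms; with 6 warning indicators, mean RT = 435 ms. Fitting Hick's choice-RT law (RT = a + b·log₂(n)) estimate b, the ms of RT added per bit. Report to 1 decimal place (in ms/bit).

54.3 ms/bit

Slope: b = (435 − 349) / (log₂ 6 − log₂ 2) = 86/1.5850 = 54.260 ms/bit.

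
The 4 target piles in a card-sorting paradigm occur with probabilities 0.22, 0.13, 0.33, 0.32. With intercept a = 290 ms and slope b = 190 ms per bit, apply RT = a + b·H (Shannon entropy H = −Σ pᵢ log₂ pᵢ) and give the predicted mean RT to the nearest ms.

Entropy contributions −pᵢ log₂ pᵢ: 0.4806, 0.3826, 0.5278, 0.5260; sum H = 1.9171 bits.
RT = a + bH = 290 + 190·1.9171 = 654.24 ms.

654 ms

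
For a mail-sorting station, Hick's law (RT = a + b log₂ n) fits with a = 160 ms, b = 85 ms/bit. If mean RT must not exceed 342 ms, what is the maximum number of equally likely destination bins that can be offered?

4

Set 160 + 85·log₂ n ≤ 342 → log₂ n ≤ (342 − 160)/85 = 2.1412.
So n ≤ 2^2.1412 = 4.411; the largest integer n is 4.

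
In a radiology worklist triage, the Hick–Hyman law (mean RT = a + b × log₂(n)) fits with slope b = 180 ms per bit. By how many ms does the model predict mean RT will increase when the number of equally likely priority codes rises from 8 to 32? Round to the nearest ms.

ΔRT = (a + b log₂ n₂) − (a + b log₂ n₁) = b·(log₂ n₂ − log₂ n₁).
log₂(32) − log₂(8) = log₂(32/8) = log₂(4) = 2.
ΔRT = 180 × 2.0000 = 360.000 ms.

360 ms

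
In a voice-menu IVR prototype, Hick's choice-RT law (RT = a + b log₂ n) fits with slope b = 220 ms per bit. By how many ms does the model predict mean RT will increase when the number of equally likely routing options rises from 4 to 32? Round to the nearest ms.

ΔRT = (a + b log₂ n₂) − (a + b log₂ n₁) = b·(log₂ n₂ − log₂ n₁).
log₂(32) − log₂(4) = log₂(32/4) = log₂(8) = 3.
ΔRT = 220 × 3.0000 = 660.000 ms.

660 ms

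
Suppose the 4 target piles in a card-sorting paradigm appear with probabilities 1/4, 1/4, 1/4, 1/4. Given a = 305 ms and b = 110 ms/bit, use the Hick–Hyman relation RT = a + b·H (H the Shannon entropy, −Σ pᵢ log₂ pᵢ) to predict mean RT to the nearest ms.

H = −Σ pᵢ log₂ pᵢ = 0.25·2 + 0.25·2 + 0.25·2 + 0.25·2 = 2.000 bits.
RT = 305 + 110 × 2.000 = 525.00 ms.

525 ms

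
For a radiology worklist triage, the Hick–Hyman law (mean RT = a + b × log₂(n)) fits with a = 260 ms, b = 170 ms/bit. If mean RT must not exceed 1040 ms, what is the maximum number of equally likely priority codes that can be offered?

24

170·log₂ n ≤ 1040 − 260 = 780, giving log₂ n ≤ 4.5882 and n ≤ 24.055. The largest whole number is 24.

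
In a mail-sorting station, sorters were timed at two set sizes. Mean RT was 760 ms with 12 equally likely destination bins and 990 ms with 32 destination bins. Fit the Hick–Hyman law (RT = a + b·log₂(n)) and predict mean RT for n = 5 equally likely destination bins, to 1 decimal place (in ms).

554.7 ms

With log₂ n on the abscissa the relation is linear; from the two conditions:
  b = (990 − 760) / (log₂ 32 − log₂ 12) = 230 / (5 − 3.5850) = 162.540 ms/bit
  a = 760 − 162.540 × 3.5850 = 177.301 ms
Then RT(5) = 177.301 + 162.540 × log₂ 5 = 177.301 + 162.540 × 2.3219 ≈ 554.707 ms.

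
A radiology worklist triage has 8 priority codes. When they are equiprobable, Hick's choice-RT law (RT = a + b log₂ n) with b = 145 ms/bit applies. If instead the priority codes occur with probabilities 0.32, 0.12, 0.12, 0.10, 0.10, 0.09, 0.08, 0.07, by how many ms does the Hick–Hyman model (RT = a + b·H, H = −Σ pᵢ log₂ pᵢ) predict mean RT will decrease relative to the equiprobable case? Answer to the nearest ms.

The RT saving is b·ΔH. Equiprobable H₀ = log₂(8) = 3.0000 bits; with the given probabilities H = 2.7973 bits.
b·(H₀ − H) = 145 × (3.0000 − 2.7973) = 29.40 ms.

29 ms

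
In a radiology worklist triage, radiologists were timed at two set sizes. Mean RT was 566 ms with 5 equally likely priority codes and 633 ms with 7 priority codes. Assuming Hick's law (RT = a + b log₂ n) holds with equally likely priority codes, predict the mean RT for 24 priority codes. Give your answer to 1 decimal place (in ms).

878.4 ms

Solve the two-equation system in a and b:
  b = (633 − 566) / (log₂ 7 − log₂ 5) = 67 / (2.8074 − 2.3219) = 138.023 ms/bit
  a = 566 − 138.023 × 2.3219 = 245.521 ms
Then RT(24) = 245.521 + 138.023 × log₂ 24 = 245.521 + 138.023 × 4.5850 ≈ 878.350 ms.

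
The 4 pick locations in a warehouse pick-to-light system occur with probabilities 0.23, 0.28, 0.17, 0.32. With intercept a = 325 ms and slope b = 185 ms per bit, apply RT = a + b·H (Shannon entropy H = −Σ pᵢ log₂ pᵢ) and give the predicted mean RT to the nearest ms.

Entropy contributions −pᵢ log₂ pᵢ: 0.4877, 0.5142, 0.4346, 0.5260; sum H = 1.9625 bits.
RT = a + bH = 325 + 185·1.9625 = 688.06 ms.

688 ms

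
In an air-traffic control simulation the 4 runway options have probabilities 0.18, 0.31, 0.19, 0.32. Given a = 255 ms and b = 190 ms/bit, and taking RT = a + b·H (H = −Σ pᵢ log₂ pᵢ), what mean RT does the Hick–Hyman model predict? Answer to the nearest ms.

H = 0.18·log₂(1/0.18) + 0.31·log₂(1/0.31) + 0.19·log₂(1/0.19) + 0.32·log₂(1/0.32) = 1.9504 bits.
RT = 255 + 190 × 1.9504 = 625.57 ms.

626 ms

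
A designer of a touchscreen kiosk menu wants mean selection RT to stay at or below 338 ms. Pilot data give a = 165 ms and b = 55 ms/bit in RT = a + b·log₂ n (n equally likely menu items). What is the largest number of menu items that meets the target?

Set 165 + 55·log₂ n ≤ 338 → log₂ n ≤ (338 − 165)/55 = 3.1455.
So n ≤ 2^3.1455 = 8.849; the largest integer n is 8.

8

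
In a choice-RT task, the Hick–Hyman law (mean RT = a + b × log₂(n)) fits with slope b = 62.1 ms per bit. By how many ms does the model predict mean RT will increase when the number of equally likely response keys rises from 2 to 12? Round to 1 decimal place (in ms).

ΔRT = (a + b log₂ n₂) − (a + b log₂ n₁) = b·(log₂ n₂ − log₂ n₁).
log₂(12) − log₂(2) = 3.5850 − 1 = 2.5850.
ΔRT = 62.1 × 2.5850 = 160.526 ms.

160.5 ms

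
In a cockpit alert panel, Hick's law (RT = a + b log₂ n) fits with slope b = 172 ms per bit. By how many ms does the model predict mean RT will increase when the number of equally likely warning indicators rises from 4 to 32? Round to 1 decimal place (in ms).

516.0 ms

The intercept a cancels: ΔRT = b·(log₂ n₂ − log₂ n₁) = b·log₂(n₂/n₁).
log₂(32) − log₂(4) = log₂(32/4) = log₂(8) = 3.
ΔRT = 172 × 3.0000 = 516.000 ms.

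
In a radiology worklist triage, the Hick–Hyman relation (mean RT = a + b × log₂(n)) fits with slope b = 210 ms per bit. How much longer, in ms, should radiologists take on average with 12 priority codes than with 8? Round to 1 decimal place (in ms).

The intercept a cancels: ΔRT = b·(log₂ n₂ − log₂ n₁) = b·log₂(n₂/n₁).
log₂(12) − log₂(8) = 3.5850 − 3 = 0.5850.
ΔRT = 210 × 0.5850 = 122.842 ms.

122.8 ms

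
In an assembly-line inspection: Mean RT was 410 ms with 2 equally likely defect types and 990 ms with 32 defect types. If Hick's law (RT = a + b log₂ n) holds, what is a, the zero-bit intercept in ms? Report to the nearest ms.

265 ms

The slope on a log₂ axis is (990 − 410) / (5 − 1) = 145 ms/bit.
Intercept: a = 410 − 145·log₂(2) = 265.000 ms.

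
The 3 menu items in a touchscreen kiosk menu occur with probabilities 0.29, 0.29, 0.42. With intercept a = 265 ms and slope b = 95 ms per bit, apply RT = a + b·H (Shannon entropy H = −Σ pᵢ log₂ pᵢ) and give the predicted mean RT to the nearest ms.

413 ms

H = 0.29·log₂(1/0.29) + 0.29·log₂(1/0.29) + 0.42·log₂(1/0.42) = 1.5615 bits.
RT = 265 + 95 × 1.5615 = 413.34 ms.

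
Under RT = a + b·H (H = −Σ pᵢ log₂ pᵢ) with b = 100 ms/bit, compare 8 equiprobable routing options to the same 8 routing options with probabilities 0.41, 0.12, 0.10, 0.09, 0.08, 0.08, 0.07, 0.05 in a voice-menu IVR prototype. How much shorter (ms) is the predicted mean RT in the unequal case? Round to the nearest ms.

The RT saving is b·ΔH. Equiprobable H₀ = log₂(8) = 3.0000 bits; with the given probabilities H = 2.6070 bits.
b·(H₀ − H) = 100 × (3.0000 − 2.6070) = 39.30 ms.

39 ms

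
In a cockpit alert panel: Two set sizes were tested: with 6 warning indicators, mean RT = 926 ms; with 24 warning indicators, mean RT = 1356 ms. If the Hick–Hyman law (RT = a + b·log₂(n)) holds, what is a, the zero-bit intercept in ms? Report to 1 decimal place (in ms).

370.2 ms

b = (RT₂ − RT₁)/(log₂ n₂ − log₂ n₁) = (1356 − 926)/(4.5850 − 2.5850) = 215.000 ms/bit.
Intercept: a = 926 − 215.000·log₂(6) = 370.233 ms.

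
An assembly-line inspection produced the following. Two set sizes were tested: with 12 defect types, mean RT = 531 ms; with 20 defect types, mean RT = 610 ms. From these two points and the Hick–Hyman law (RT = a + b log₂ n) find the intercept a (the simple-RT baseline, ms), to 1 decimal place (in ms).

146.7 ms

The slope on a log₂ axis is (610 − 531) / (4.3219 − 3.5850) = 107.196 ms/bit.
Intercept: a = 531 − 107.196·log₂(12) = 146.705 ms.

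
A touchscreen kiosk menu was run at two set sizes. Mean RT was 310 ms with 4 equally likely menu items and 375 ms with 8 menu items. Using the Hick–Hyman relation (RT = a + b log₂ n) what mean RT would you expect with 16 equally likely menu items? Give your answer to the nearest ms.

Fit slope and intercept:
  b = (375 − 310) / (log₂ 8 − log₂ 4) = 65 / (3 − 2) = 65 ms/bit
  a = 310 − 65 × 2 = 180 ms
Then RT(16) = 180 + 65 × log₂ 16 = 180 + 65 × 4 ≈ 440.000 ms.

440 ms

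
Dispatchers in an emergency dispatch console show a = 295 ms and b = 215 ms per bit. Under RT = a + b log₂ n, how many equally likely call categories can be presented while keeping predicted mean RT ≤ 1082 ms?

12

Information budget: (1082 − 295)/215 = 3.6605 bits, so n ≤ 2^3.6605 = 12.645 → at most 12.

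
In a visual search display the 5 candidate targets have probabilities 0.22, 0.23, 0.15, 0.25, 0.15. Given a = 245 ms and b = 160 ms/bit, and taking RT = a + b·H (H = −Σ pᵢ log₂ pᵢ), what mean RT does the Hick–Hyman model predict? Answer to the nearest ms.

611 ms

Entropy contributions −pᵢ log₂ pᵢ: 0.4806, 0.4877, 0.4105, 0.5000, 0.4105; sum H = 2.2893 bits.
RT = a + bH = 245 + 160·2.2893 = 611.29 ms.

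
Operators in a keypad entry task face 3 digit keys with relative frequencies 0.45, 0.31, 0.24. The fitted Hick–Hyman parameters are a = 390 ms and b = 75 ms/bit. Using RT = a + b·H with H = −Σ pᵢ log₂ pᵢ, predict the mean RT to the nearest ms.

505 ms

Entropy contributions −pᵢ log₂ pᵢ: 0.5184, 0.5238, 0.4941; sum H = 1.5363 bits.
RT = a + bH = 390 + 75·1.5363 = 505.22 ms.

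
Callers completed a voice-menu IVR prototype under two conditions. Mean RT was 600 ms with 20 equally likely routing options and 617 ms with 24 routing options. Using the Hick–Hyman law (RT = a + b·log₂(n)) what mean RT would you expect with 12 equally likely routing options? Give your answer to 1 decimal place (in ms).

552.4 ms

With log₂ n on the abscissa the relation is linear; from the two conditions:
  b = (617 − 600) / (log₂ 24 − log₂ 20) = 17 / (4.5850 − 4.3219) = 64.630 ms/bit
  a = 600 − 64.630 × 4.3219 = 320.672 ms
Then RT(12) = 320.672 + 64.630 × log₂ 12 = 320.672 + 64.630 × 3.5850 ≈ 552.370 ms.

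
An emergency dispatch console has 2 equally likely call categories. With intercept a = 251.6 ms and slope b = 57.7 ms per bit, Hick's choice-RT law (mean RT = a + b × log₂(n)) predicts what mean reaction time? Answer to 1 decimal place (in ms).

309.3 ms

log₂(2) = 1 bits, so RT = 251.6 + 57.7 × 1 ≈ 309.300 ms.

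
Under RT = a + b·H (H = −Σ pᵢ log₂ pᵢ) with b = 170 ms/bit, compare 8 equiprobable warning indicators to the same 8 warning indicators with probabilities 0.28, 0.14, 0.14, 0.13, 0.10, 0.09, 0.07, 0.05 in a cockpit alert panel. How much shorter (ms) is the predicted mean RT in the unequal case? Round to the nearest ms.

The RT saving is b·ΔH. Equiprobable H₀ = log₂(8) = 3.0000 bits; with the given probabilities H = 2.8206 bits.
b·(H₀ − H) = 170 × (3.0000 − 2.8206) = 30.50 ms.

31 ms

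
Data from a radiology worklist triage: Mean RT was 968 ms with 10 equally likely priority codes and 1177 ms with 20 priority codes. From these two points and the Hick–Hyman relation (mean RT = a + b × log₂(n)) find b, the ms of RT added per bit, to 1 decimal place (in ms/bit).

209.0 ms/bit

Slope: b = (1177 − 968) / (log₂ 20 − log₂ 10) = 209/1.0000 = 209.000 ms/bit.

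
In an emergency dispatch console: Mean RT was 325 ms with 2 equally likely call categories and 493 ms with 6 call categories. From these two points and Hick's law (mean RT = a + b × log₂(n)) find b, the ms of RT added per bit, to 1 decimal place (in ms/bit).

Slope: b = (493 − 325) / (log₂ 6 − log₂ 2) = 168/1.5850 = 105.996 ms/bit.

106.0 ms/bit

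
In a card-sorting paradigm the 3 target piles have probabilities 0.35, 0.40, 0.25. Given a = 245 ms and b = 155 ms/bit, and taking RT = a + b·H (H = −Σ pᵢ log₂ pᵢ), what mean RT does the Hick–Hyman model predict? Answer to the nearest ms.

Entropy contributions −pᵢ log₂ pᵢ: 0.5301, 0.5288, 0.5000; sum H = 1.5589 bits.
RT = a + bH = 245 + 155·1.5589 = 486.63 ms.

487 ms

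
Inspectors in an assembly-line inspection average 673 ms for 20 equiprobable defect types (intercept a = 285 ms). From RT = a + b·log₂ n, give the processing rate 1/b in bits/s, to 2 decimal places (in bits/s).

b = (673 − 285)/log₂ 20 = 388/4.3219 = 89.775 ms per bit = 0.08977 s/bit; the reciprocal is 11.139 bits/s.

11.14 bits/s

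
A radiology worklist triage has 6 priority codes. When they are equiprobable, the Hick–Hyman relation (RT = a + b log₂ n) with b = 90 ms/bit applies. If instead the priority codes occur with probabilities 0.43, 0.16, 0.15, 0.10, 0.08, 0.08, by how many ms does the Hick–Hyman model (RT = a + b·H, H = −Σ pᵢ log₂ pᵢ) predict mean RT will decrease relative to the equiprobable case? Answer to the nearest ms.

28 ms

The RT saving is b·ΔH. Equiprobable H₀ = log₂(6) = 2.5850 bits; with the given probabilities H = 2.2723 bits.
b·(H₀ − H) = 90 × (2.5850 − 2.2723) = 28.14 ms.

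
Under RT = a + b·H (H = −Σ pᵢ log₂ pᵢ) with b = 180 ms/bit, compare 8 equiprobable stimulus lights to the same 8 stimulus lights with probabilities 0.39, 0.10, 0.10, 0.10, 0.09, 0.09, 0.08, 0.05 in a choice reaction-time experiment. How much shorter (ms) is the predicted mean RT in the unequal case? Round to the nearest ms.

61 ms

Equiprobable entropy H₀ = log₂ 8 = 3.0000 bits.
Skewed entropy H = −Σ pᵢ log₂ pᵢ = 2.6593 bits.
ΔRT = b·(H₀ − H) = 180 × 0.3407 = 61.33 ms.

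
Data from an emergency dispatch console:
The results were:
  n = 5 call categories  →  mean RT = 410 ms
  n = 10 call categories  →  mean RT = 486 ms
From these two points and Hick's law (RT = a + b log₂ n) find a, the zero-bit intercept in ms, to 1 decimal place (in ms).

Slope: b = (486 − 410) / (log₂ 10 − log₂ 5) = 76/1.0000 = 76.000 ms/bit.
Intercept: a = 410 − 76.000·log₂(5) = 233.533 ms.

233.5 ms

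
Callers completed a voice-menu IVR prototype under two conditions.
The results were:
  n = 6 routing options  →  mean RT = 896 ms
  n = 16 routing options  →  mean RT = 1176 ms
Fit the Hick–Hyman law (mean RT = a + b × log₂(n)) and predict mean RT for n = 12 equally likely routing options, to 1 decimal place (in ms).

With log₂ n on the abscissa the relation is linear; from the two conditions:
  b = (1176 − 896) / (log₂ 16 − log₂ 6) = 280 / (4 − 2.5850) = 197.875 ms/bit
  a = 896 − 197.875 × 2.5850 = 384.502 ms
Then RT(12) = 384.502 + 197.875 × log₂ 12 = 384.502 + 197.875 × 3.5850 ≈ 1093.875 ms.

1093.9 ms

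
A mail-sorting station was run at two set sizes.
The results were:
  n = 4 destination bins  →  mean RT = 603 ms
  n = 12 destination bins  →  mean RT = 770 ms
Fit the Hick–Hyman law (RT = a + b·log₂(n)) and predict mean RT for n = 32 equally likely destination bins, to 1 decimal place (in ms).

RT is linear in log₂ n, so two points fix the line:
  b = (770 − 603) / (log₂ 12 − log₂ 4) = 167 / (3.5850 − 2) = 105.365 ms/bit
  a = 603 − 105.365 × 2 = 392.269 ms
Then RT(32) = 392.269 + 105.365 × log₂ 32 = 392.269 + 105.365 × 5 ≈ 919.096 ms.

919.1 ms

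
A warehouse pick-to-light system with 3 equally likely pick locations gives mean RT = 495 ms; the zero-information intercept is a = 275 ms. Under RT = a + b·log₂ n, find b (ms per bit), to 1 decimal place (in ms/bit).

138.8 ms/bit

b = (495 − 275) / log₂(3) = 220 / 1.5850 = 138.805 ms/bit.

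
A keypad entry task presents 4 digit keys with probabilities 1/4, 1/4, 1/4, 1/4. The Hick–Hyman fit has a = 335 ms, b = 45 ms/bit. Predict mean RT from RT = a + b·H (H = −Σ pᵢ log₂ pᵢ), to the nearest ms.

H = −Σ pᵢ log₂ pᵢ = 0.25·2 + 0.25·2 + 0.25·2 + 0.25·2 = 2.000 bits.
RT = 335 + 45 × 2.000 = 425.00 ms.

425 ms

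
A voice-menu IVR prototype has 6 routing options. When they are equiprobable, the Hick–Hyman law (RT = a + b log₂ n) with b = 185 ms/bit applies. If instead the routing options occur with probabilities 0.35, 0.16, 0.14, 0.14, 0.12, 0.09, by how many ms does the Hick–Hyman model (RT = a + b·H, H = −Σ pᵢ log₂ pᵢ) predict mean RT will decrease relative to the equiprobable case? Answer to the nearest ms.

Equiprobable entropy H₀ = log₂ 6 = 2.5850 bits.
Skewed entropy H = −Σ pᵢ log₂ pᵢ = 2.4271 bits.
ΔRT = b·(H₀ − H) = 185 × 0.1579 = 29.21 ms.

29 ms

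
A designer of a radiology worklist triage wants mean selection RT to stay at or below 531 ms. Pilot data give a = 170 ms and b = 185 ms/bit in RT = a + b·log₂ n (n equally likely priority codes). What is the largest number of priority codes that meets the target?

3

Information budget: (531 − 170)/185 = 1.9514 bits, so n ≤ 2^1.9514 = 3.867 → at most 3.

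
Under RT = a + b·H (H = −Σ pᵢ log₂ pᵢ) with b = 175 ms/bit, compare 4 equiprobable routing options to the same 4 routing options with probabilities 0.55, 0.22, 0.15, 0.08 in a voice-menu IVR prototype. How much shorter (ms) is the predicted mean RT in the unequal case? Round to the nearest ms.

60 ms

Equiprobable entropy H₀ = log₂ 4 = 2.0000 bits.
Skewed entropy H = −Σ pᵢ log₂ pᵢ = 1.6570 bits.
ΔRT = b·(H₀ − H) = 175 × 0.3430 = 60.03 ms.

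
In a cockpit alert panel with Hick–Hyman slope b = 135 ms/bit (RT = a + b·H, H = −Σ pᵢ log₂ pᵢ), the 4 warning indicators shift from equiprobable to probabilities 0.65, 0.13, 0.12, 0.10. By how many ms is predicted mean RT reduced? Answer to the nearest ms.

69 ms

Equiprobable entropy H₀ = log₂ 4 = 2.0000 bits.
Skewed entropy H = −Σ pᵢ log₂ pᵢ = 1.4859 bits.
ΔRT = b·(H₀ − H) = 135 × 0.5141 = 69.41 ms.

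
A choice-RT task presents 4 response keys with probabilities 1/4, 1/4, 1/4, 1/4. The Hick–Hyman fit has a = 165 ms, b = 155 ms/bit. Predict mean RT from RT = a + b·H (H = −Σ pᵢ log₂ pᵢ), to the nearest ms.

475 ms

H = −Σ pᵢ log₂ pᵢ = 0.25·2 + 0.25·2 + 0.25·2 + 0.25·2 = 2.000 bits.
RT = 165 + 155 × 2.000 = 475.00 ms.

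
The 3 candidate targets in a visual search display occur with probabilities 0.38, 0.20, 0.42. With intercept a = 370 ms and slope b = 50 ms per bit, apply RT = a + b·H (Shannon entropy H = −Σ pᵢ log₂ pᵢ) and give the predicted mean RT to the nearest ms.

Entropy contributions −pᵢ log₂ pᵢ: 0.5305, 0.4644, 0.5256; sum H = 1.5205 bits.
RT = a + bH = 370 + 50·1.5205 = 446.02 ms.

446 ms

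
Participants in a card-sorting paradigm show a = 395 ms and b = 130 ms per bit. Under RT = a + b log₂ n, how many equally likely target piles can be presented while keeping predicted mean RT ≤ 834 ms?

10

Information budget: (834 − 395)/130 = 3.3769 bits, so n ≤ 2^3.3769 = 10.389 → at most 10.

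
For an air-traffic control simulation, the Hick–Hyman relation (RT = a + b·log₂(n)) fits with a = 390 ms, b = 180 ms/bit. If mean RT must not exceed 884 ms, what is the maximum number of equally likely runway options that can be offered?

6

Set 390 + 180·log₂ n ≤ 884 → log₂ n ≤ (884 − 390)/180 = 2.7444.
So n ≤ 2^2.7444 = 6.701; the largest integer n is 6.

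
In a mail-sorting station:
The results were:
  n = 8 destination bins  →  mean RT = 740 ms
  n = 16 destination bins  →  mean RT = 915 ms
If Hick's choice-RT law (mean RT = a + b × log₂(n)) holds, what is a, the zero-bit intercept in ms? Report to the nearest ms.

Slope: b = (915 − 740) / (log₂ 16 − log₂ 8) = 175/1.0000 = 175 ms/bit.
a = RT₁ − b·log₂ n₁ = 740 − 175 × 3 = 215.000 ms.

215 ms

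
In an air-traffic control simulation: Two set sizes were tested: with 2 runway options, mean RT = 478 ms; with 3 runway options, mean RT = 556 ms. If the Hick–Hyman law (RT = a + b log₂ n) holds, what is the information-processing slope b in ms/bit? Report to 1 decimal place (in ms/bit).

b = (RT₂ − RT₁)/(log₂ n₂ − log₂ n₁) = (556 − 478)/(1.5850 − 1) = 133.342 ms/bit.

133.3 ms/bit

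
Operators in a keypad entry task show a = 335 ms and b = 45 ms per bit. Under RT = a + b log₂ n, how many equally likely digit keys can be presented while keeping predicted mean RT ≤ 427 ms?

4

Set 335 + 45·log₂ n ≤ 427 → log₂ n ≤ (427 − 335)/45 = 2.0444.
So n ≤ 2^2.0444 = 4.125; the largest integer n is 4.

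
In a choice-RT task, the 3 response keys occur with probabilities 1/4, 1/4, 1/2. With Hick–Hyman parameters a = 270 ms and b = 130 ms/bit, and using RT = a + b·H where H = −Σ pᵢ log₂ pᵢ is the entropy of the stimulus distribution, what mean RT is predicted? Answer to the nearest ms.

465 ms

Each term −pᵢ log₂ pᵢ: 0.25·2 + 0.25·2 + 0.5·1; summed, H = 1.500 bits.
Mean RT = a + bH = 270 + 130·1.500 = 465.00 ms.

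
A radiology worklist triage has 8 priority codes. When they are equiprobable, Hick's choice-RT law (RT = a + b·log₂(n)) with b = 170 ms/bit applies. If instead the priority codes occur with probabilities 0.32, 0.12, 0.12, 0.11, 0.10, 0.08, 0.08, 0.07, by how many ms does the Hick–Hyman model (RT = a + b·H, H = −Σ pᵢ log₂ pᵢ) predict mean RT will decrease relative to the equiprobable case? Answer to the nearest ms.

The RT saving is b·ΔH. Equiprobable H₀ = log₂(8) = 3.0000 bits; with the given probabilities H = 2.7942 bits.
b·(H₀ − H) = 170 × (3.0000 − 2.7942) = 34.98 ms.

35 ms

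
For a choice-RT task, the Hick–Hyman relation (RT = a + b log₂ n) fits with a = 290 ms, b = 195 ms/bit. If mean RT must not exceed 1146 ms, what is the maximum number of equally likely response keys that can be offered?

Set 290 + 195·log₂ n ≤ 1146 → log₂ n ≤ (1146 − 290)/195 = 4.3897.
So n ≤ 2^4.3897 = 20.963; the largest integer n is 20.

20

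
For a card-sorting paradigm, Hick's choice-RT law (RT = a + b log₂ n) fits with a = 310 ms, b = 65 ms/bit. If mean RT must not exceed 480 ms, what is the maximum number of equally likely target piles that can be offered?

6

65·log₂ n ≤ 480 − 310 = 170, giving log₂ n ≤ 2.6154 and n ≤ 6.128. The largest whole number is 6.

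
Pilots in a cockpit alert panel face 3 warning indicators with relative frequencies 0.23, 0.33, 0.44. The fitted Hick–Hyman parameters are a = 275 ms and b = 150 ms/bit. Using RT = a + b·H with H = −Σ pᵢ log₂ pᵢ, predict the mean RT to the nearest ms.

505 ms

H = 0.23·log₂(1/0.23) + 0.33·log₂(1/0.33) + 0.44·log₂(1/0.44) = 1.5366 bits.
RT = 275 + 150 × 1.5366 = 505.50 ms.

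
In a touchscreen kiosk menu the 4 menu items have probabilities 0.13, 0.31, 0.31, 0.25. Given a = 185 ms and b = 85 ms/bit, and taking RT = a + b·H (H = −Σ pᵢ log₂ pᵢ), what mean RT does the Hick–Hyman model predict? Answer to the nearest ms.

H = 0.13·log₂(1/0.13) + 0.31·log₂(1/0.31) + 0.31·log₂(1/0.31) + 0.25·log₂(1/0.25) = 1.9302 bits.
RT = 185 + 85 × 1.9302 = 349.07 ms.

349 ms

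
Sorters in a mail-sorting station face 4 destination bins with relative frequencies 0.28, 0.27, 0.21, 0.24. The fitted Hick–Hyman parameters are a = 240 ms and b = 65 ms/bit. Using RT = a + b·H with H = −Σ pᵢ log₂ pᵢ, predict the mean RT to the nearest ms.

Entropy contributions −pᵢ log₂ pᵢ: 0.5142, 0.5100, 0.4728, 0.4941; sum H = 1.9912 bits.
RT = a + bH = 240 + 65·1.9912 = 369.43 ms.

369 ms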